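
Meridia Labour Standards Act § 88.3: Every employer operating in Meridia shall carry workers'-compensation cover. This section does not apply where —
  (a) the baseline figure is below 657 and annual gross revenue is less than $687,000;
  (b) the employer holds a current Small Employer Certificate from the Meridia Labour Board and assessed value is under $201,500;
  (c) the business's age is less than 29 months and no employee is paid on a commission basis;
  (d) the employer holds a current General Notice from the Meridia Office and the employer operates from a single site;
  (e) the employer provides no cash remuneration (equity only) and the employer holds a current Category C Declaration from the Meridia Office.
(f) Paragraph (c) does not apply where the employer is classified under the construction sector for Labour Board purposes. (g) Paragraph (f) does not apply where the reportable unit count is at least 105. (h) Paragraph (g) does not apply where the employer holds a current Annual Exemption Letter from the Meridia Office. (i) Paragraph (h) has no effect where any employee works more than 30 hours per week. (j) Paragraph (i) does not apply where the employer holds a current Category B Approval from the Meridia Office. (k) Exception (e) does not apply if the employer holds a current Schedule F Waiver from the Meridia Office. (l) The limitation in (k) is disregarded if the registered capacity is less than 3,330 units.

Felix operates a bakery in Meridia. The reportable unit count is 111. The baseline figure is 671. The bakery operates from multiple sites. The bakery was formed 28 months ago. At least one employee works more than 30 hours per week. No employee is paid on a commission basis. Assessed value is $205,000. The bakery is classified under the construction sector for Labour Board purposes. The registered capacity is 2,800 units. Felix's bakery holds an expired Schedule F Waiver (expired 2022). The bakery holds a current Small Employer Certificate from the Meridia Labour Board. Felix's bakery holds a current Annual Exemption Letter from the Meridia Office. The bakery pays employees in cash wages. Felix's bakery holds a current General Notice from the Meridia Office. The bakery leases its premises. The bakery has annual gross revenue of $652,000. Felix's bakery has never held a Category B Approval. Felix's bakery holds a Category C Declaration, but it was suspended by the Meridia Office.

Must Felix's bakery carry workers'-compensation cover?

Exception (a) requires that the baseline figure is below 657; but the baseline figure is 671, not below 657, so (a) is unavailable.
Exception (b) fails — assessed value is $205,000, not under $201,500.
All of (c)'s requirements are met (the business's age is 28 months, less than the 29 months limit; no employee is paid on commission). Applying paragraphs (f)–(j): (f) is triggered (the bakery is classified under the construction sector), but is itself disapplied by (g): (g) operates — the reportable unit count is 111, meeting the 105 threshold. (h) is engaged (a current Annual Exemption Letter is held), but yields to (i): (i) operates against (h): at least one employee exceeds 30 hours/week. (j), which would lift (i), is not engaged — no current Category B Approval is held. (c) remains available.
Exception (d) does not apply: the employer operates from multiple sites.
Exception (e) requires that the employer provides no cash remuneration (equity only); but employees are paid cash wages, so (e) is unavailable.

No — exception (c) applies; Felix's bakery is not required to carry workers'-compensation cover.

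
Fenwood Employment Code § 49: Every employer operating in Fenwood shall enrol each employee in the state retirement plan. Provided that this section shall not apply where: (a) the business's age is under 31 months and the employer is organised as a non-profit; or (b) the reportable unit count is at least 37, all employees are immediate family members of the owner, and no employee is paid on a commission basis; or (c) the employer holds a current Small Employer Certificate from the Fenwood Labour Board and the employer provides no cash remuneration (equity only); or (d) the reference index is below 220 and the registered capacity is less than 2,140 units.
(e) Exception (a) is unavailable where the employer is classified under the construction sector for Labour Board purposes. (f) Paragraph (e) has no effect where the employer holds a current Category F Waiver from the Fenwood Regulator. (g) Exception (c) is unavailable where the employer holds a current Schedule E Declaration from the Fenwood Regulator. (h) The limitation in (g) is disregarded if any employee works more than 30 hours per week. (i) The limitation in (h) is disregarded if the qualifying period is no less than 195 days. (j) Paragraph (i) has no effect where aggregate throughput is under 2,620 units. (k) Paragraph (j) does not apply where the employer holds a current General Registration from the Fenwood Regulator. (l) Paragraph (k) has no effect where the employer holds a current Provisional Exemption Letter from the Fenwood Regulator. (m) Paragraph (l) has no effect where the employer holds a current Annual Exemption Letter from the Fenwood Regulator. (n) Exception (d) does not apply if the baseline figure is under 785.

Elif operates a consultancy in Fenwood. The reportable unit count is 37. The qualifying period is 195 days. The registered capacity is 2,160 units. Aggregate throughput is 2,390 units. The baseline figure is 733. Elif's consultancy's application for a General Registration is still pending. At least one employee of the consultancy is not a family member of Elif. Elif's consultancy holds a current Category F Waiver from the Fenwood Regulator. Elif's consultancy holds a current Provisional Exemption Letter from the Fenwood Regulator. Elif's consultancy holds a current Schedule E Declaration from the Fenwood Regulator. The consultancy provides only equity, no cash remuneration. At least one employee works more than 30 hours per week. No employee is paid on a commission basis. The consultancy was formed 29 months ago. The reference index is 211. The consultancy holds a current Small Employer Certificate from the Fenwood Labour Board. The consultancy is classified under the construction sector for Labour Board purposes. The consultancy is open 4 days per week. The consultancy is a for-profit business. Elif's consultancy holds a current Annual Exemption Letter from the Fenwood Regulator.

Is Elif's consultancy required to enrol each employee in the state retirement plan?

No — exception (c) applies; Elif's consultancy is not required to enrol each employee in the state retirement plan.

Exception (a) requires that the employer is organised as a non-profit; but the employer is for-profit, so (a) is unavailable.
Exception (b) requires that all employees are immediate family members of the owner; but at least one employee is not a family member, so (b) is unavailable.
Exception (c)'s conditions are all satisfied: a current Small Employer Certificate is held; remuneration is equity-only. As to paragraphs (g)–(m): (g) is engaged (a current Schedule E Declaration is held), but is set aside by (h): (h) operates against (g): at least one employee exceeds 30 hours/week. (i) is triggered (the qualifying period is 195 days, meeting the 195 days threshold), but yields to (j): (j) operates against (i): aggregate throughput is 2,390 units, under the 2,620 units limit. (k), which would lift (j), is inapplicable — there is no General Registration in force. Exception (c) stands.
Exception (d) requires that the registered capacity is less than 2,140 units; but the registered capacity is 2,160 units, not less than 2,140 units, so (d) is unavailable.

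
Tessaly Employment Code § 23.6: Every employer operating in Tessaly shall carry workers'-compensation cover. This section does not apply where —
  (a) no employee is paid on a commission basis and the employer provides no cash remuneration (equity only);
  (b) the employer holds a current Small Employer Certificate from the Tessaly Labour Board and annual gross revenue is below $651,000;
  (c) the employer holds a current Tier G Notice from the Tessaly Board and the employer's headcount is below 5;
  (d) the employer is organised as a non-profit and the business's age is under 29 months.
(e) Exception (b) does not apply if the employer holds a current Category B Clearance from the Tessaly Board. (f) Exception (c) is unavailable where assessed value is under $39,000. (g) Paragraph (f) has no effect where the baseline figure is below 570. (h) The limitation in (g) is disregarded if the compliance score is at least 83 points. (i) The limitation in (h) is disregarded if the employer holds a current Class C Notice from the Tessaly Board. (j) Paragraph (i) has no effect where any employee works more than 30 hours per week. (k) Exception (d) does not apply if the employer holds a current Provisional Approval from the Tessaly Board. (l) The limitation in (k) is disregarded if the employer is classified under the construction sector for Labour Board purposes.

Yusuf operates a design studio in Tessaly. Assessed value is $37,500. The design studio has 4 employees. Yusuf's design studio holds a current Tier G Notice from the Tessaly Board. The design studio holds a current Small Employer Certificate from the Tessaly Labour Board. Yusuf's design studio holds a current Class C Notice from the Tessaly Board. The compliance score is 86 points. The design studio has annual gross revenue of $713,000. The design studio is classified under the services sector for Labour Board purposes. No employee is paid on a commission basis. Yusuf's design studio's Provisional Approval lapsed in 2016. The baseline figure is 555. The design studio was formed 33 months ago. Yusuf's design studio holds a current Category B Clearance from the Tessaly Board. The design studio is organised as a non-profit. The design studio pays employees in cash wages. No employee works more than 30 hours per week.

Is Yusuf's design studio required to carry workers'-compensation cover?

No — exception (c) applies; Yusuf's design studio is not required to carry workers'-compensation cover.

Exception (a) fails — employees are paid cash wages.
Exception (b) does not apply: annual gross revenue is $713,000, not below $651,000.
Exception (c)'s conditions are all satisfied: a current Tier G Notice is held; the employer's headcount is 4, below the 5 limit. As to paragraphs (f)–(j): (f) applies (assessed value is $37,500, under the $39,000 limit), but is displaced by (g): (g) is engaged — the baseline figure is 555, below the 570 limit. (h) is triggered (the compliance score is 86 points, meeting the 83 points threshold), but is itself disapplied by (i): (i) operates against (h): a current Class C Notice is held. (j) is inapplicable (no employee exceeds 30 hours/week), so (i) stands. Exception (c) stands.
Exception (d) requires that the business's age is under 29 months; but the business's age is 33 months, not under 29 months, so (d) is unavailable.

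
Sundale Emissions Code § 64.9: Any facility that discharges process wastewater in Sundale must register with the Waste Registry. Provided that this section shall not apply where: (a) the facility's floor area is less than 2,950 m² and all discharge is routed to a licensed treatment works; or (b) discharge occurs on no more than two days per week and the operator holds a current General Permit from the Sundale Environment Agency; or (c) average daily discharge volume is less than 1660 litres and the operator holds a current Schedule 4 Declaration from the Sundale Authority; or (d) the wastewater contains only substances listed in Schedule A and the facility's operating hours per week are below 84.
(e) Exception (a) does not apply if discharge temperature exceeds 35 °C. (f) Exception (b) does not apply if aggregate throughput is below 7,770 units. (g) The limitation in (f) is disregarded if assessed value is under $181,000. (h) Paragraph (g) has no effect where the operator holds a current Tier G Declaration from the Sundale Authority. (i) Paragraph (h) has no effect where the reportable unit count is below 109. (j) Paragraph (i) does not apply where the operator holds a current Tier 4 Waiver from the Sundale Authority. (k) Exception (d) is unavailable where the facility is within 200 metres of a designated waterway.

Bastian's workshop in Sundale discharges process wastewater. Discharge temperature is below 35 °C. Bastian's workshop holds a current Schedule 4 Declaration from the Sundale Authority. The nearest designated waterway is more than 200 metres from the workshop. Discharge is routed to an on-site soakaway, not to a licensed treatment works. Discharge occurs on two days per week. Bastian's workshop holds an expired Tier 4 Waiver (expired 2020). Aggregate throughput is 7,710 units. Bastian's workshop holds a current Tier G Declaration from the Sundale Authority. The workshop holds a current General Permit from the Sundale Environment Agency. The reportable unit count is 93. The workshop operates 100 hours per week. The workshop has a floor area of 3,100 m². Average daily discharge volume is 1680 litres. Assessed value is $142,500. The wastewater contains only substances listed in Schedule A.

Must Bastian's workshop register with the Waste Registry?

Exception (a) fails — the facility's floor area is 3,100 m², not less than 2,950 m².
Exception (b)'s conditions are all satisfied: discharge occurs on no more than two days per week; a current General Permit is held. Applying paragraphs (f)–(j): (f) is engaged (aggregate throughput is 7,710 units, below the 7,770 units limit), but is overridden by (g): (g) operates against (f): assessed value is $142,500, under the $181,000 limit. (h) is triggered (a current Tier G Declaration is held), but is overridden by (i): (i) operates against (h): the reportable unit count is 93, below the 109 limit. (j), which would lift (i), is not triggered — there is no Tier 4 Waiver in force. Exception (b) stands.
Exception (c) requires that average daily discharge volume is less than 1660 litres; but average daily discharge volume is 1680 litres, not less than 1660 litres, so (c) is unavailable.
Exception (d) does not apply: the facility's operating hours per week are 100, not below 84.

No — exception (b) applies; Bastian's workshop is not required to register with the Waste Registry.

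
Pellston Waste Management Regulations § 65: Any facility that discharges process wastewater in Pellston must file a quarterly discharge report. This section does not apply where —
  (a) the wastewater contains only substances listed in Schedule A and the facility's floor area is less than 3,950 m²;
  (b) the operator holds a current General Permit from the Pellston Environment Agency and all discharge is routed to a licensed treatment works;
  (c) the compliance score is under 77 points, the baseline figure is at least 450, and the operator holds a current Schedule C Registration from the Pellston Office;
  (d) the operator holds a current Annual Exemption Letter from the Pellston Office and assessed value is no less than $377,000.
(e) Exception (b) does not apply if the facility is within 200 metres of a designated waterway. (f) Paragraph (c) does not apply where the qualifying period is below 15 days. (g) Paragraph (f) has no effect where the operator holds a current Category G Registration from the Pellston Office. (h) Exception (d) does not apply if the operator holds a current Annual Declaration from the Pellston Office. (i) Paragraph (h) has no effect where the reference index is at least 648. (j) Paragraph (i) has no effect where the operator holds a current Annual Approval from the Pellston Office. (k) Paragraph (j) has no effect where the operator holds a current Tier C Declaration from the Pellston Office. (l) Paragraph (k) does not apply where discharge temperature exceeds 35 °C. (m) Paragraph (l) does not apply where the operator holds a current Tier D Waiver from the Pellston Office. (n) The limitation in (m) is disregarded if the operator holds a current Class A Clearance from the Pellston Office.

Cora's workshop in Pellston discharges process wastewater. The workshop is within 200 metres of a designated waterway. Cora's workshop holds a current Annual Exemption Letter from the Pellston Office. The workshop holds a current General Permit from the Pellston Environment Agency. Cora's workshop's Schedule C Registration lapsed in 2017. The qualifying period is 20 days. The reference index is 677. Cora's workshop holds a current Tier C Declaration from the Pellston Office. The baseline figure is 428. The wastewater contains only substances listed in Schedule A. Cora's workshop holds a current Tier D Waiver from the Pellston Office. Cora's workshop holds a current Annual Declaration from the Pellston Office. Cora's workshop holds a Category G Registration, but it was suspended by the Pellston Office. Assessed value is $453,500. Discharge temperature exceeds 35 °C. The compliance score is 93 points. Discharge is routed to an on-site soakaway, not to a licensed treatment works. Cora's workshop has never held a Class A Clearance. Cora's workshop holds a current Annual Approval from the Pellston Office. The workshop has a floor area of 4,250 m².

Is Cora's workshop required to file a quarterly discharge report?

Exception (a) requires that the facility's floor area is less than 3,950 m²; but the facility's floor area is 4,250 m², not less than 3,950 m², so (a) is unavailable.
Exception (b) does not apply: discharge is not routed to a licensed treatment works.
Exception (c) requires that the compliance score is under 77 points; but the compliance score is 93 points, not under 77 points, so (c) is unavailable.
Exception (d)'s conditions are all satisfied: a current Annual Exemption Letter is held; assessed value is $453,500, meeting the $377,000 threshold. As to paragraphs (h)–(n): (h) would limit (d) — a current Annual Declaration is held — but (i) sets (h) aside: (i) operates — the reference index is 677, meeting the 648 threshold. (j) would limit (i) — a current Annual Approval is held — but (k) sets (j) aside: (k) operates against (j): a current Tier C Declaration is held. (l) applies (discharge temperature exceeds 35 °C), but is itself disapplied by (m): (m) is engaged — a current Tier D Waiver is held. (n), which would lift (m), is inapplicable — there is no Class A Clearance in force. Exception (d) stands.

No — exception (d) applies; Cora's workshop is not required to file a quarterly discharge report.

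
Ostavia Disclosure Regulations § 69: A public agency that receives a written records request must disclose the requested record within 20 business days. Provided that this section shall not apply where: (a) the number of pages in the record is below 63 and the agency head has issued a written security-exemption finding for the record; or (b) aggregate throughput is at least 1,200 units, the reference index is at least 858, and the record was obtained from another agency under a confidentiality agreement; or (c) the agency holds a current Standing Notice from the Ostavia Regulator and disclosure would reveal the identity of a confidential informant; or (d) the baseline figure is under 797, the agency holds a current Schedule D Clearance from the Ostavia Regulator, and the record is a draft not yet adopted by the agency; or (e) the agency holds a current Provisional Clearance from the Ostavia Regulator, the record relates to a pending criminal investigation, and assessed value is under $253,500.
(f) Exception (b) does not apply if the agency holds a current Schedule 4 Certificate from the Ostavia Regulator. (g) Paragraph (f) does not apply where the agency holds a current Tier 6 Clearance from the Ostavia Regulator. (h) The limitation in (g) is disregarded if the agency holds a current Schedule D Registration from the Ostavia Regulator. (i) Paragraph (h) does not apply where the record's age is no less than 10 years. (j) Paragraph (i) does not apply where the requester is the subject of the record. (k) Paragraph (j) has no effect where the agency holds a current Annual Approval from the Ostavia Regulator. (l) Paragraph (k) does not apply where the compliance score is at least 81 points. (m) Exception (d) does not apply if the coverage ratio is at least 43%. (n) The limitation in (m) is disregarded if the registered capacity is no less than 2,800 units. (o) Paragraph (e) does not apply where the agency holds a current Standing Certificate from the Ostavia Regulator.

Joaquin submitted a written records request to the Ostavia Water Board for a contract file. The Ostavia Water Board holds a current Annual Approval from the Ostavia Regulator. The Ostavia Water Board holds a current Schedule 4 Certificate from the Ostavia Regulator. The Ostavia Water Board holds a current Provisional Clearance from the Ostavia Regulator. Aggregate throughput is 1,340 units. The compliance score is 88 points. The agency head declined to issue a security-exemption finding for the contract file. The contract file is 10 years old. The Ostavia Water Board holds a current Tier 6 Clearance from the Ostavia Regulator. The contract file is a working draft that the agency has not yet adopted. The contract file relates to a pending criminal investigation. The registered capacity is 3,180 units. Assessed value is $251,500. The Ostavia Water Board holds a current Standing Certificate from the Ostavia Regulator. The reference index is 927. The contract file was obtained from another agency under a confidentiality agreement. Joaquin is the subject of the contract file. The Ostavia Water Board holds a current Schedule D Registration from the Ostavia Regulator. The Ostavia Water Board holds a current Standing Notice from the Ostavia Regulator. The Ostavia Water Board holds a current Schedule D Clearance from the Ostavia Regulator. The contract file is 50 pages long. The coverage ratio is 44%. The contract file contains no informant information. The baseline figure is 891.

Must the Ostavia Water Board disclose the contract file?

Yes — the Ostavia Water Board must disclose the contract file.

Exception (a) fails — the agency head declined to issue a security-exemption finding.
Exception (b) is satisfied on its face — aggregate throughput is 1,340 units, meeting the 1,200 units threshold; the reference index is 927, meeting the 858 threshold; the contract file was obtained under a confidentiality agreement. However, paragraphs (f)–(l) must be considered: (f) is triggered — a current Schedule 4 Certificate is held. (g) would limit (f) — a current Tier 6 Clearance is held — but (h) sets (g) aside: (h) is engaged — a current Schedule D Registration is held. (i) would limit (h) — the record's age is 10 years, meeting the 10 years threshold — but (j) sets (i) aside: (j) operates against (i): Joaquin is the subject of the contract file. (k) would limit (j) — a current Annual Approval is held — but (l) sets (k) aside: (l) applies — the compliance score is 88 points, meeting the 81 points threshold. So (b) is unavailable.
Exception (c) fails — the contract file contains no informant information.
Exception (d) does not apply: the baseline figure is 891, not under 797.
Exception (e): a current Provisional Clearance is held; the contract file relates to a pending investigation; assessed value is $251,500, under the $253,500 limit — every condition holds. Turning to paragraph (o): (o) operates against (e): a current Standing Certificate is held. So (e) is unavailable.
No exception is made out. the Ostavia Water Board falls within the general rule.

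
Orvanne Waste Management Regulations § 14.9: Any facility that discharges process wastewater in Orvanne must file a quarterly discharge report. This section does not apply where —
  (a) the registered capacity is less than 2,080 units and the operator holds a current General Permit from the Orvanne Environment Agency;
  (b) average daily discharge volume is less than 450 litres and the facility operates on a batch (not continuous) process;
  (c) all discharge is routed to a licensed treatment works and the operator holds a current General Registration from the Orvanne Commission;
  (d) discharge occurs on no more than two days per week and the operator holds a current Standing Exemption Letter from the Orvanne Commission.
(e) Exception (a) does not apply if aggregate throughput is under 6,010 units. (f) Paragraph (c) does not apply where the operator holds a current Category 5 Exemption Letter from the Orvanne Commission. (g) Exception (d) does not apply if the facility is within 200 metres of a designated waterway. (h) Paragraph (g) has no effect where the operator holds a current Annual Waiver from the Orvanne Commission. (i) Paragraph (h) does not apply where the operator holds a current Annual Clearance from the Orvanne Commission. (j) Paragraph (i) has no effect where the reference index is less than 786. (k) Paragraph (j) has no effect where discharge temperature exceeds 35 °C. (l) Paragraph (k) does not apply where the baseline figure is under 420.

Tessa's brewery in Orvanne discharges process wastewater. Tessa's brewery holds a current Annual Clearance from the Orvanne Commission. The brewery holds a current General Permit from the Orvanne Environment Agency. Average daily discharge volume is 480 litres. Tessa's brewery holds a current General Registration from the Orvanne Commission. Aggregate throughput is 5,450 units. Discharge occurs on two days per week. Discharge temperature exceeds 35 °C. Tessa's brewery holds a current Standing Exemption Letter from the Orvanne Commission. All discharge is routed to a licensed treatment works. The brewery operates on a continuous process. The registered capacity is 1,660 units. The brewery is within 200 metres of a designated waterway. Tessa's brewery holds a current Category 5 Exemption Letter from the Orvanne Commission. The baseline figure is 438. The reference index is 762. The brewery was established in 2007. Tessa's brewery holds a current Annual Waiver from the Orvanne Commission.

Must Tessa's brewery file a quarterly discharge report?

Yes — Tessa's brewery must file a quarterly discharge report.

Exception (a)'s conditions are all satisfied: the registered capacity is 1,660 units, less than the 2,080 units limit; a current General Permit is held. However, paragraph (e) must be considered: (e) operates against (a): aggregate throughput is 5,450 units, under the 6,010 units limit. Exception (a) does not apply.
Exception (b) fails — average daily discharge volume is 480 litres, not less than 450 litres.
Exception (c) is satisfied on its face — discharge is routed to a licensed treatment works; a current General Registration is held. But applying paragraph (f): (f) is triggered — a current Category 5 Exemption Letter is held. (c) is therefore removed.
All of (d)'s requirements are met (discharge occurs on no more than two days per week; a current Standing Exemption Letter is held). Turning to paragraphs (g)–(l): (g) operates against (d): the brewery is within 200 m of a designated waterway. (h) would limit (g) — a current Annual Waiver is held — but (i) sets (h) aside: (i) operates against (h): a current Annual Clearance is held. (j) operates (the reference index is 762, less than the 786 limit), but is overridden by (k): (k) applies — discharge temperature exceeds 35 °C. (l) is not engaged (the baseline figure is 438, not under 420), so (k) stands. Exception (d) does not apply.
No exception displaces § 14.9.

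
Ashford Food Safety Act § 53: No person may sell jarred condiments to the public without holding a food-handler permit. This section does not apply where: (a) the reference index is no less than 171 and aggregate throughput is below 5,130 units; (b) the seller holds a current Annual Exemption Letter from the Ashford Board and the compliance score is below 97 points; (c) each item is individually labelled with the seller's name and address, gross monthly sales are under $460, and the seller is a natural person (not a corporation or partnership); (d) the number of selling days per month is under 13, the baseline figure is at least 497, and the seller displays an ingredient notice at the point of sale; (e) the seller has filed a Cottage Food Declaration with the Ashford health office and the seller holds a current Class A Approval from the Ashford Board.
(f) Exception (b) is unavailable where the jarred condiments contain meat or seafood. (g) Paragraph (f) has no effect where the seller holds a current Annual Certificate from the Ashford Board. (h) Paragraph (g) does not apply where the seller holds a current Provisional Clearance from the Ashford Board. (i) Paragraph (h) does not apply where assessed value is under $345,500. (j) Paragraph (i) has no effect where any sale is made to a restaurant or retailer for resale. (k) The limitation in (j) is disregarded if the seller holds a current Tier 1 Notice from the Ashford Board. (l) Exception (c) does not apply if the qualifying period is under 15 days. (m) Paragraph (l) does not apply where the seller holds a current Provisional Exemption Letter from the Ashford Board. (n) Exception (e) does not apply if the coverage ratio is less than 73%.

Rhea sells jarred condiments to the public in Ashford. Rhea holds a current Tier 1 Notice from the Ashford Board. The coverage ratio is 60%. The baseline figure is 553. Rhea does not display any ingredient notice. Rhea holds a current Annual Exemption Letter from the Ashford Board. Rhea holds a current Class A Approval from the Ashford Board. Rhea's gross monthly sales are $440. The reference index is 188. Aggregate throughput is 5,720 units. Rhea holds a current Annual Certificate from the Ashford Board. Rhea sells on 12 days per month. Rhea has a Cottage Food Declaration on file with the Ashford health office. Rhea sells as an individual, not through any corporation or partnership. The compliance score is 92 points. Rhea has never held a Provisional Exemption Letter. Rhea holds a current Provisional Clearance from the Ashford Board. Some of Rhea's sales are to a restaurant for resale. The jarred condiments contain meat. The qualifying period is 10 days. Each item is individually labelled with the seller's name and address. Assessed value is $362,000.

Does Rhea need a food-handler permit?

Yes — Rhea must hold a food-handler permit.

Exception (a) does not apply: aggregate throughput is 5,720 units, not below 5,130 units.
Exception (b): a current Annual Exemption Letter is held; the compliance score is 92 points, below the 97 points limit — every condition holds. But applying paragraphs (f)–(k): (f) operates against (b): the jarred condiments contain meat. (g) would limit (f) — a current Annual Certificate is held — but (h) sets (g) aside: (h) is triggered — a current Provisional Clearance is held. (i) does not operate here (assessed value is $362,000, not under $345,500), so (h) stands. So (b) is unavailable.
Exception (c)'s conditions are all satisfied: items are individually labelled; gross monthly sales are $440, under the $460 limit; the seller is a natural person. But: (l) operates against (c): the qualifying period is 10 days, under the 15 days limit. (m) is not engaged (no current Provisional Exemption Letter is held), so (l) stands. So (c) is unavailable.
Exception (d) requires that the seller displays an ingredient notice at the point of sale; but no ingredient notice is displayed, so (d) is unavailable.
Exception (e)'s conditions are all satisfied: a Cottage Food Declaration is on file; a current Class A Approval is held. But: (n) operates against (e): the coverage ratio is 60%, less than the 73% limit. Exception (e) does not apply.
No exception displaces § 53.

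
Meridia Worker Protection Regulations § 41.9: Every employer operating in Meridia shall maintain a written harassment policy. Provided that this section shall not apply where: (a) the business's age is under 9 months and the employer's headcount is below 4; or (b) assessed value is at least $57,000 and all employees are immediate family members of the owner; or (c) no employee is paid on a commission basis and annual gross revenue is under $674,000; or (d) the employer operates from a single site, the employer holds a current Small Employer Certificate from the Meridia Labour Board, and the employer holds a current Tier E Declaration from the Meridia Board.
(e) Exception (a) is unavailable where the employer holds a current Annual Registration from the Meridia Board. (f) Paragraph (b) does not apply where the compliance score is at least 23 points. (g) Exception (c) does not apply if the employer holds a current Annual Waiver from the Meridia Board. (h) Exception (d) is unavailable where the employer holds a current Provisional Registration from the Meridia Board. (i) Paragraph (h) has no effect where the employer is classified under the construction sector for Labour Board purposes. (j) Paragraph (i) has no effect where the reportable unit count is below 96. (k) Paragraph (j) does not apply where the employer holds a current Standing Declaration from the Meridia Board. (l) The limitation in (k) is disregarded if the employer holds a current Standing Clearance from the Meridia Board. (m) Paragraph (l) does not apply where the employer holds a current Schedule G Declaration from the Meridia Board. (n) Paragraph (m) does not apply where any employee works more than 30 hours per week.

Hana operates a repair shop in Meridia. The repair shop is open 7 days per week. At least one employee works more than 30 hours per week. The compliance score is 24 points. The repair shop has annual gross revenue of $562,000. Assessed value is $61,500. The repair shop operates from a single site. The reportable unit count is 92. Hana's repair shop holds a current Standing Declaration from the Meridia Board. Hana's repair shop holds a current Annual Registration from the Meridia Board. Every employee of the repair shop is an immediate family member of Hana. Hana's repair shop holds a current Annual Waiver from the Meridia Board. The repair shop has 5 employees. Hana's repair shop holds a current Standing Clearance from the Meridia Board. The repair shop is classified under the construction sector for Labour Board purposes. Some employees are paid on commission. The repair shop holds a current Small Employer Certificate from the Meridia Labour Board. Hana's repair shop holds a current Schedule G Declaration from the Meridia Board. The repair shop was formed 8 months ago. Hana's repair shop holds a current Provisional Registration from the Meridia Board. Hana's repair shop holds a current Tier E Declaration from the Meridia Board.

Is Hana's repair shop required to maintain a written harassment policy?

Exception (a) fails — the employer's headcount is 5, not below 4.
Exception (b)'s conditions are all satisfied: assessed value is $61,500, meeting the $57,000 threshold; every employee is an immediate family member. However, paragraph (f) must be considered: (f) is triggered — the compliance score is 24 points, meeting the 23 points threshold. Exception (b) does not apply.
Exception (c) requires that no employee is paid on a commission basis; but some employees are paid on commission, so (c) is unavailable.
All of (d)'s requirements are met (the employer operates from a single site; a current Small Employer Certificate is held; a current Tier E Declaration is held). However, paragraphs (h)–(n) must be considered: (h) operates against (d): a current Provisional Registration is held. (i) is triggered (the repair shop is classified under the construction sector), but is itself disapplied by (j): (j) applies — the reportable unit count is 92, below the 96 limit. (k) would limit (j) — a current Standing Declaration is held — but (l) sets (k) aside: (l) operates — a current Standing Clearance is held. (m) operates (a current Schedule G Declaration is held), but yields to (n): (n) operates — at least one employee exceeds 30 hours/week. Exception (d) does not apply.
Every exception is unavailable, so the rule governs.

Yes — Hana's repair shop must maintain a written harassment policy.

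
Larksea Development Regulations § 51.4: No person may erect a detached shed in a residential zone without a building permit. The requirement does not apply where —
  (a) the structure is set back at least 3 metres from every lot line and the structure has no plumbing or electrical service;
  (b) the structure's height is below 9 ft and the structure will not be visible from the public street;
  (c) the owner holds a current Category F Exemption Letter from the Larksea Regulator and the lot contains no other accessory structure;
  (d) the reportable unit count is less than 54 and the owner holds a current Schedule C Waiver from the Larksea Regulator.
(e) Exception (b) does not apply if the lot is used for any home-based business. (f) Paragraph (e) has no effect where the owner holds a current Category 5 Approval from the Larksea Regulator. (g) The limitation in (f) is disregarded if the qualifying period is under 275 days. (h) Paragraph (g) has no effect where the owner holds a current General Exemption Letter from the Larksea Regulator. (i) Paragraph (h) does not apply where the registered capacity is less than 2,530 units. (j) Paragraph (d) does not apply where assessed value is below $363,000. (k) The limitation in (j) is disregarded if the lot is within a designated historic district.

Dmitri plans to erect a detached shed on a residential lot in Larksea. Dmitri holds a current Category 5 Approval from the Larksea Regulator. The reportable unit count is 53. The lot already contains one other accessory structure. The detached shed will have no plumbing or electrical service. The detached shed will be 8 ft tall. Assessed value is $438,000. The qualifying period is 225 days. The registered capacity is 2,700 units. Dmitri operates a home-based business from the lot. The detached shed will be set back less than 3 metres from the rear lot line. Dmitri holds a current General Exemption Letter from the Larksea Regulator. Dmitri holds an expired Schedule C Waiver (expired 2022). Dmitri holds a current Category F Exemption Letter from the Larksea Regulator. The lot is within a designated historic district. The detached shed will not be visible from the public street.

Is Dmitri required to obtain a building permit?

No — exception (b) applies; Dmitri does not need a building permit.

Exception (a) does not apply: the rear setback is under 3 m.
Exception (b) is satisfied on its face — the structure's height is 8 ft, below the 9 ft limit; the structure will not be visible from the street. As to paragraphs (e)–(i): (e) would limit (b) — a home-based business operates on the lot — but (f) sets (e) aside: (f) operates against (e): a current Category 5 Approval is held. (g) applies (the qualifying period is 225 days, under the 275 days limit), but is itself disapplied by (h): (h) applies — a current General Exemption Letter is held. (i), which would lift (h), does not operate here — the registered capacity is 2,700 units, not less than 2,530 units. Exception (b) stands.
Exception (c) requires that the lot contains no other accessory structure; but the lot already has another accessory structure, so (c) is unavailable.
Exception (d) does not apply: there is no Schedule C Waiver in force.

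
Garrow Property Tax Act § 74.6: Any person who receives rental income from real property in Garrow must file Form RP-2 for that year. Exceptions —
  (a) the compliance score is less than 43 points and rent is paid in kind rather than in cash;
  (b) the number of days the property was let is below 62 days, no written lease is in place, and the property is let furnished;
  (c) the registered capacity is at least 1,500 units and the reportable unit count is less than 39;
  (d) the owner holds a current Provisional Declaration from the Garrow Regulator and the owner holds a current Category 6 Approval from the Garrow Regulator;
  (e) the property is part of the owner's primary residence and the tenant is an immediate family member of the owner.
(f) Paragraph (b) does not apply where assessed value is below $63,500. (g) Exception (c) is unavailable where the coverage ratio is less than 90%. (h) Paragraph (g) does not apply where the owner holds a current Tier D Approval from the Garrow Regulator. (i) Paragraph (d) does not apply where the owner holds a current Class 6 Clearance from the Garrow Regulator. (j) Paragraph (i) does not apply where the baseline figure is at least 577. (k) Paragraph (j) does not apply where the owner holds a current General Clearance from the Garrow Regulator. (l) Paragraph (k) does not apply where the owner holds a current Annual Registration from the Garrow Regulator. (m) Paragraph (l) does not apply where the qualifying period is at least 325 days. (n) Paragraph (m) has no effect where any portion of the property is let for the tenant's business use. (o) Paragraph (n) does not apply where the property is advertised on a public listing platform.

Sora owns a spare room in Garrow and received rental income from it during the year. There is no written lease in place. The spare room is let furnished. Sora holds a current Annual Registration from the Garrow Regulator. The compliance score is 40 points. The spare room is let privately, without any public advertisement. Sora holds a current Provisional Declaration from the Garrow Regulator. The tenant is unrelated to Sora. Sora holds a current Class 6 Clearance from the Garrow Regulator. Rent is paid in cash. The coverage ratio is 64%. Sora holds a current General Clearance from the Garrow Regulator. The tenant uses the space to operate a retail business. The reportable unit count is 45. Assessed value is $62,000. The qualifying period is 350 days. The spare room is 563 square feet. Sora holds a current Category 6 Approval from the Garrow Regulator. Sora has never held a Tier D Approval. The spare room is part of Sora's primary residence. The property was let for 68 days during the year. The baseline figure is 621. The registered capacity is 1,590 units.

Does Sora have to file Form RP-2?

No — exception (d) applies; Sora is not required to file Form RP-2.

Exception (a) does not apply: rent is paid in cash.
Exception (b) requires that the number of days the property was let is below 62 days; but the number of days the property was let is 68 days, not below 62 days, so (b) is unavailable.
Exception (c) requires that the reportable unit count is less than 39; but the reportable unit count is 45, not less than 39, so (c) is unavailable.
Exception (d): a current Provisional Declaration is held; a current Category 6 Approval is held — every condition holds. Considering the limiting provisions: (i) is triggered (a current Class 6 Clearance is held), but is set aside by (j): (j) operates against (i): the baseline figure is 621, meeting the 577 threshold. (k) would limit (j) — a current General Clearance is held — but (l) sets (k) aside: (l) operates against (k): a current Annual Registration is held. (m) applies (the qualifying period is 350 days, meeting the 325 days threshold), but yields to (n): (n) operates against (m): the space is let for business use. (o), which would lift (n), does not operate here — the property is let privately without advertisement. So (d) applies.
Exception (e) does not apply: the tenant is unrelated to the owner.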